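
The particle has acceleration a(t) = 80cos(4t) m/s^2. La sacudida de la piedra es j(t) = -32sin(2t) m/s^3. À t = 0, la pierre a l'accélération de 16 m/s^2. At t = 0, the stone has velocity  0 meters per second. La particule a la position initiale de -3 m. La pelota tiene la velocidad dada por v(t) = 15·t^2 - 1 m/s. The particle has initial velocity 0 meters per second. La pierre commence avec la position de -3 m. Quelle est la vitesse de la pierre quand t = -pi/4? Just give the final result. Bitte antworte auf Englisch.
The answer is -8.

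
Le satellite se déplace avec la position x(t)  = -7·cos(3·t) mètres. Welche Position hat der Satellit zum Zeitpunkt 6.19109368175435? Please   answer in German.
Wir haben die Position x(t) = -7·cos(3·t). Durch Einsetzen von t = 6.19109368175435: x(6.19109368175435) = -6.73454758798526.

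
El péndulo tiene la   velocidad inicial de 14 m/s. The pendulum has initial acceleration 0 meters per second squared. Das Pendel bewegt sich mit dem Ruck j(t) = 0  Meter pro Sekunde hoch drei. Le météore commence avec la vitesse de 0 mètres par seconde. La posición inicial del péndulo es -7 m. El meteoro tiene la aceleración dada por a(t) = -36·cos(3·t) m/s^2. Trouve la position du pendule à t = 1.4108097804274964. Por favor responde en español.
Necesitamos integrar nuestra ecuación de la sacudida j(t) = 0 3 veces. Tomando ∫j(t)dt y aplicando a(0) = 0, encontramos a(t) = 0. Integrando la aceleración y usando la condición inicial v(0) = 14, obtenemos v(t) = 14. La antiderivada de la velocidad es la posición. Usando x(0) = -7, obtenemos x(t) = 14·t - 7. Tenemos la posición x(t) = 14·t - 7. Sustituyendo t = 1.4108097804274964: x(1.4108097804274964) = 12.7513369259850.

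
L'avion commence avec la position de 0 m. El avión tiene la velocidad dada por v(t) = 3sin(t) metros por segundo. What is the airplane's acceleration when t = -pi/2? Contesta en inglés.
Starting from velocity v(t) = 3·sin(t), we take 1 derivative. Taking d/dt of v(t), we find a(t) = 3·cos(t). We have acceleration a(t) = 3·cos(t). Substituting t = -pi/2: a(-pi/2) = 0.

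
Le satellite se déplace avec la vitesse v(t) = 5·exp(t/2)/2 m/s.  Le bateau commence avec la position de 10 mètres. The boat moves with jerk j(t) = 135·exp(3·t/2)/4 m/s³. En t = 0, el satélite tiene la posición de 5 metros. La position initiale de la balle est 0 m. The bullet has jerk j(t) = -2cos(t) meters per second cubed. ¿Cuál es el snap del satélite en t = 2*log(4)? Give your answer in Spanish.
Debemos derivar nuestra ecuación de la velocidad v(t) = 5·exp(t/2)/2 3 veces. Tomando d/dt de v(t), encontramos a(t) = 5·exp(t/2)/4. La derivada de la aceleración da la sacudida: j(t) = 5·exp(t/2)/8. La derivada de la sacudida da el snap: s(t) = 5·exp(t/2)/16. Usando s(t) = 5·exp(t/2)/16 y sustituyendo t = 2*log(4), encontramos s = 5/4.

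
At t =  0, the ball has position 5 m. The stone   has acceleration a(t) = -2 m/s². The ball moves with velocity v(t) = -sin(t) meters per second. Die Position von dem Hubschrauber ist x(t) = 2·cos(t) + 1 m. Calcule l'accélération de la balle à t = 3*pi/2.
Nous devons dériver notre équation de la vitesse v(t) = -sin(t) 1 fois. La dérivée de la vitesse donne l'accélération: a(t) = -cos(t). Nous avons l'accélération a(t) = -cos(t). En substituant t = 3*pi/2: a(3*pi/2) = 0.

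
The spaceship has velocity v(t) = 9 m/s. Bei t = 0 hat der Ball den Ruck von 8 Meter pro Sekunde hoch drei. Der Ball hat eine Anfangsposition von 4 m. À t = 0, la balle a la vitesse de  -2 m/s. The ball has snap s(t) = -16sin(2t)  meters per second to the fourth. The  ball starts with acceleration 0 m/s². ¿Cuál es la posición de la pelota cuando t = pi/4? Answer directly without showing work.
x(pi/4) = 3.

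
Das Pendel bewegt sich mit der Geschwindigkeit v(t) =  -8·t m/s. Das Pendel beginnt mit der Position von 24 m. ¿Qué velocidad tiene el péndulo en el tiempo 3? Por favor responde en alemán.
Aus der Gleichung für die Geschwindigkeit v(t) = -8·t, setzen wir t = 3 ein und erhalten v = -24.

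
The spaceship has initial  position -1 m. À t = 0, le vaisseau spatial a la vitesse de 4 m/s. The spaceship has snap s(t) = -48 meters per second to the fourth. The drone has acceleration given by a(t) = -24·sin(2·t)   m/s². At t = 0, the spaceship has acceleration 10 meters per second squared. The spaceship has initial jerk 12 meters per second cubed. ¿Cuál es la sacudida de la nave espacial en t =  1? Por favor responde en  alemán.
Wir müssen unsere Gleichung für den Snap s(t) = -48 1-mal integrieren. Durch Integration von dem Snap und Verwendung der Anfangsbedingung j(0) = 12, erhalten wir j(t) = 12 - 48·t. Aus der Gleichung für den Ruck j(t) = 12 - 48·t, setzen wir t = 1 ein und erhalten j = -36.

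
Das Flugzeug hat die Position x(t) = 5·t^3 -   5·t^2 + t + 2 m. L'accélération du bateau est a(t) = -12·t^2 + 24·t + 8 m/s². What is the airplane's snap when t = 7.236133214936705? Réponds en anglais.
We must differentiate our position equation x(t) = 5·t^3 - 5·t^2 + t + 2 4 times. Differentiating position, we get velocity: v(t) = 15·t^2 - 10·t + 1. Differentiating velocity, we get acceleration: a(t) = 30·t - 10. Differentiating acceleration, we get jerk: j(t) = 30. The derivative of jerk gives snap: s(t) = 0. We have snap s(t) = 0. Substituting t = 7.236133214936705: s(7.236133214936705) = 0.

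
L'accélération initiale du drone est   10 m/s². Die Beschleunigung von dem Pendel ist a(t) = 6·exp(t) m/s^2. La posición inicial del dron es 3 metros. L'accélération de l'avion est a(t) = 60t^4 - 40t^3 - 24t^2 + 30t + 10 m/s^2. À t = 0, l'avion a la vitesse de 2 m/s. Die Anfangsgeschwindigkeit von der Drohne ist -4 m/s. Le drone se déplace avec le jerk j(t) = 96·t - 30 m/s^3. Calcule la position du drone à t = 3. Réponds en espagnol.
Debemos encontrar la integral de nuestra ecuación de la sacudida j(t) = 96·t - 30 3 veces. La antiderivada de la sacudida, con a(0) = 10, da la aceleración: a(t) = 48·t^2 - 30·t + 10. Integrando la aceleración y usando la condición inicial v(0) = -4, obtenemos v(t) = 16·t^3 - 15·t^2 + 10·t - 4. Tomando ∫v(t)dt y aplicando x(0) = 3, encontramos x(t) = 4·t^4 - 5·t^3 + 5·t^2 - 4·t + 3. Usando x(t) = 4·t^4 - 5·t^3 + 5·t^2 - 4·t + 3 y sustituyendo t = 3, encontramos x = 225.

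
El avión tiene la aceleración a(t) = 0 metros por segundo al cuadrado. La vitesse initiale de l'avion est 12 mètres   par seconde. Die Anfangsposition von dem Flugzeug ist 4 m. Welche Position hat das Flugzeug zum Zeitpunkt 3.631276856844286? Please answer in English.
We must find the integral of our acceleration equation a(t) = 0 2 times. Finding the antiderivative of a(t) and using v(0) = 12: v(t) = 12. Finding the integral of v(t) and using x(0) = 4: x(t) = 12·t + 4. We have position x(t) = 12·t + 4. Substituting t = 3.631276856844286: x(3.631276856844286) = 47.5753222821314.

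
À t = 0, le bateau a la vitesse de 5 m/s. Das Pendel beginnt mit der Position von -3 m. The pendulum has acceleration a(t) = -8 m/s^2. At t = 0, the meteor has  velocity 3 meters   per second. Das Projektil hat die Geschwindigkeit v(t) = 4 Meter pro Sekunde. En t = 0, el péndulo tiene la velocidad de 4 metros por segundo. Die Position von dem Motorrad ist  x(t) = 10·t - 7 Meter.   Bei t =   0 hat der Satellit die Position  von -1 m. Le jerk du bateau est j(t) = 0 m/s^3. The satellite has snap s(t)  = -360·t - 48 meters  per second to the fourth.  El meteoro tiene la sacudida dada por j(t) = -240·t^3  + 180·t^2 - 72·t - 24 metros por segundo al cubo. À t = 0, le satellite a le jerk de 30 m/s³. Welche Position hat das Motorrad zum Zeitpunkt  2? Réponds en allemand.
Mit x(t) = 10·t - 7 und Einsetzen von t = 2, finden wir x = 13.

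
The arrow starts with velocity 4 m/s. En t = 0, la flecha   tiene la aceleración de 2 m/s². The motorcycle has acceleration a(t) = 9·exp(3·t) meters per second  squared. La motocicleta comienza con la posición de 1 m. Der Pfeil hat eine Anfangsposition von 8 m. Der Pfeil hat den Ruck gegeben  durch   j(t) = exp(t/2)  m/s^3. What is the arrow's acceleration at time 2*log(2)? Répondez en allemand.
Um dies zu lösen, müssen wir 1 Stammfunktion unserer Gleichung für den Ruck j(t) = exp(t/2) finden. Die Stammfunktion von dem Ruck ist die Beschleunigung. Mit a(0) = 2 erhalten wir a(t) = 2·exp(t/2). Wir haben die Beschleunigung a(t) = 2·exp(t/2). Durch Einsetzen von t = 2*log(2): a(2*log(2)) = 4.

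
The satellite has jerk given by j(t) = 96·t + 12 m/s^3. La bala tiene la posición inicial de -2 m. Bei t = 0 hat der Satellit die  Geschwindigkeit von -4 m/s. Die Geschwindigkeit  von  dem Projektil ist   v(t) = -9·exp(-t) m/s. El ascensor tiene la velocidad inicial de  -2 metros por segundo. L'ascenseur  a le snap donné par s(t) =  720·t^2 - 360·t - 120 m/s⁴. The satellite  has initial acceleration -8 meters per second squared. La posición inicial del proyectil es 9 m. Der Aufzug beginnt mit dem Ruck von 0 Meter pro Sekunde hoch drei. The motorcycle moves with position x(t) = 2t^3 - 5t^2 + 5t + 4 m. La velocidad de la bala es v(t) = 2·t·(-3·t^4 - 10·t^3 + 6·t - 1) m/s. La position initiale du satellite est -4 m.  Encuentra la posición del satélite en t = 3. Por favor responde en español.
Para resolver esto, necesitamos tomar 3 integrales de nuestra ecuación de la sacudida j(t) = 96·t + 12. La antiderivada de la sacudida es la aceleración. Usando a(0) = -8, obtenemos a(t) = 48·t^2 + 12·t - 8. Tomando ∫a(t)dt y aplicando v(0) = -4, encontramos v(t) = 16·t^3 + 6·t^2 - 8·t - 4. La integral de la velocidad, con x(0) = -4, da la posición: x(t) = 4·t^4 + 2·t^3 - 4·t^2 - 4·t - 4. Usando x(t) = 4·t^4 + 2·t^3 - 4·t^2 - 4·t - 4 y sustituyendo t = 3, encontramos x = 326.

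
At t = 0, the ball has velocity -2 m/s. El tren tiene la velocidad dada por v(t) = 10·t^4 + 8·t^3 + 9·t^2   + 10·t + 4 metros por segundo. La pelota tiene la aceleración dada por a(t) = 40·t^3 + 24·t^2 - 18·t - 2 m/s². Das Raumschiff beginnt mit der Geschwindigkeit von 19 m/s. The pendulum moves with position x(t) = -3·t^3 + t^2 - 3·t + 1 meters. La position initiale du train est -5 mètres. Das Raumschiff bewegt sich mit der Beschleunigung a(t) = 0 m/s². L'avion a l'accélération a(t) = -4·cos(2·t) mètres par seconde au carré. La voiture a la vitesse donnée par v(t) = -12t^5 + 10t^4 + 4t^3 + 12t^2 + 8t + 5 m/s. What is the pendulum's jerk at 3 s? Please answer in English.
Starting from position x(t) = -3·t^3 + t^2 - 3·t + 1, we take 3 derivatives. The derivative of position gives velocity: v(t) = -9·t^2 + 2·t - 3. Taking d/dt of v(t), we find a(t) = 2 - 18·t. Taking d/dt of a(t), we find j(t) = -18. We have jerk j(t) = -18. Substituting t = 3: j(3) = -18.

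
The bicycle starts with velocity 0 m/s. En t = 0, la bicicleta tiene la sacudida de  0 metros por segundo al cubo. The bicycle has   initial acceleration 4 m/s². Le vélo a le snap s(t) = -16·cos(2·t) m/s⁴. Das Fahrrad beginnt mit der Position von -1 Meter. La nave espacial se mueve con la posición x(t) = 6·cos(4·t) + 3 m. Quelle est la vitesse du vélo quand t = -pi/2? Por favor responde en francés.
Pour résoudre ceci, nous devons prendre 3 primitives de notre équation du snap s(t) = -16·cos(2·t). L'intégrale du snap est le jerk. En utilisant j(0) = 0, nous obtenons j(t) = -8·sin(2·t). En intégrant le jerk et en utilisant la condition initiale a(0) = 4, nous obtenons a(t) = 4·cos(2·t). La primitive de l'accélération est la vitesse. En utilisant v(0) = 0, nous obtenons v(t) = 2·sin(2·t). De l'équation de la vitesse v(t) = 2·sin(2·t), nous substituons t = -pi/2 pour obtenir v = 0.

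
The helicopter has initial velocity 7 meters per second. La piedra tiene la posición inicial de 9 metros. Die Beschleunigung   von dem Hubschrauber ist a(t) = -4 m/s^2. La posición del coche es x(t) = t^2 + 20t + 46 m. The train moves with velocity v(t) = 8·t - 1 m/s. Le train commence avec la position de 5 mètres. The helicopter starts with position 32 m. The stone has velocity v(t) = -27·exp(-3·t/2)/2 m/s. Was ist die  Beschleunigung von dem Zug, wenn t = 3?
Wir müssen unsere Gleichung für die Geschwindigkeit v(t) = 8·t - 1 1-mal ableiten. Mit d/dt von v(t) finden wir a(t) = 8. Mit a(t) = 8 und Einsetzen von t = 3, finden wir a = 8.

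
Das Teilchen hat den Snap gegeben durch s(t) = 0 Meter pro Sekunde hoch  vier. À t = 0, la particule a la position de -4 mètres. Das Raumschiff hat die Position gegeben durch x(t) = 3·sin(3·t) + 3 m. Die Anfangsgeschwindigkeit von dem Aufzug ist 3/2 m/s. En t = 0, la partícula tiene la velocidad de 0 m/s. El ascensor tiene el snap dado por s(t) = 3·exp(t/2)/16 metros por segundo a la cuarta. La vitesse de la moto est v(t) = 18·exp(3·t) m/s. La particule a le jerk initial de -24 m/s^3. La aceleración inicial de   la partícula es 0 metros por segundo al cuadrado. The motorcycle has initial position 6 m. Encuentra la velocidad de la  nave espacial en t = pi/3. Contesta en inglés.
Starting from position x(t) = 3·sin(3·t) + 3, we take 1 derivative. Differentiating position, we get velocity: v(t) = 9·cos(3·t). Using v(t) = 9·cos(3·t) and substituting t = pi/3, we find v = -9.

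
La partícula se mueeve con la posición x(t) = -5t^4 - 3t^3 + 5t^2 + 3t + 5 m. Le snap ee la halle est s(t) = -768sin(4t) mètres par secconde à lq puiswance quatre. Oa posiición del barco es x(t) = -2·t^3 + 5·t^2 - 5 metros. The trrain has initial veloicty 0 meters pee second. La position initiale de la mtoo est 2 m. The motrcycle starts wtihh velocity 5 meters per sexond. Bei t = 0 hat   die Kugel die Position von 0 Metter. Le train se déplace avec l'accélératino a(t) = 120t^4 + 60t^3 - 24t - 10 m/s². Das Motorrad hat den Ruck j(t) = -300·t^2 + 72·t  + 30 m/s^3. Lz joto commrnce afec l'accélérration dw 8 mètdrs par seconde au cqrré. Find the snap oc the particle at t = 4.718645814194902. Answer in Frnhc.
Nous devons dériver notre équation de la position x(t) = -5·t^4 - 3·t^3 + 5·t^2 + 3·t + 5 4 fois. La dérivée de la position donne la vitesse: v(t) = -20·t^3 - 9·t^2 + 10·t + 3. En dérivant la vitesse, nous obtenons l'accélération: a(t) = -60·t^2 - 18·t + 10. La dérivée de l'accélération donne le jerk: j(t) = -120·t - 18. La dérivée du jerk donne le snap: s(t) = -120. Nous avons le snap s(t) = -120. En substituant t = 4.718645814194902: s(4.718645814194902) = -120.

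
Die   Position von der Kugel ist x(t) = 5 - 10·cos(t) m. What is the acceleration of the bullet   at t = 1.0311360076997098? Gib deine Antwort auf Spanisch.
Partiendo de la posición x(t) = 5 - 10·cos(t), tomamos 2 derivadas. Tomando d/dt de x(t), encontramos v(t) = 10·sin(t). Tomando d/dt de v(t), encontramos a(t) = 10·cos(t). Usando a(t) = 10·cos(t) y sustituyendo t = 1.0311360076997098, encontramos a = 5.13844614736458.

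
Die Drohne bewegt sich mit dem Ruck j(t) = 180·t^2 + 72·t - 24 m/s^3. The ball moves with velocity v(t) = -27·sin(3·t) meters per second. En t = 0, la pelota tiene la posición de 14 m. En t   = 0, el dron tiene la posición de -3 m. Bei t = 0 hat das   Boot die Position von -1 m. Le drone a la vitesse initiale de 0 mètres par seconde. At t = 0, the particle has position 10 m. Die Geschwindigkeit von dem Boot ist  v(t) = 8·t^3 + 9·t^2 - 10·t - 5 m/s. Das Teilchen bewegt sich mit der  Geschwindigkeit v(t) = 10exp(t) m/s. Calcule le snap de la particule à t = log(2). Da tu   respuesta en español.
Partiendo de la velocidad v(t) = 10·exp(t), tomamos 3 derivadas. Derivando la velocidad, obtenemos la aceleración: a(t) = 10·exp(t). La derivada de la aceleración da la sacudida: j(t) = 10·exp(t). Tomando d/dt de j(t), encontramos s(t) = 10·exp(t). De la ecuación del snap s(t) = 10·exp(t), sustituimos t = log(2) para obtener s = 20.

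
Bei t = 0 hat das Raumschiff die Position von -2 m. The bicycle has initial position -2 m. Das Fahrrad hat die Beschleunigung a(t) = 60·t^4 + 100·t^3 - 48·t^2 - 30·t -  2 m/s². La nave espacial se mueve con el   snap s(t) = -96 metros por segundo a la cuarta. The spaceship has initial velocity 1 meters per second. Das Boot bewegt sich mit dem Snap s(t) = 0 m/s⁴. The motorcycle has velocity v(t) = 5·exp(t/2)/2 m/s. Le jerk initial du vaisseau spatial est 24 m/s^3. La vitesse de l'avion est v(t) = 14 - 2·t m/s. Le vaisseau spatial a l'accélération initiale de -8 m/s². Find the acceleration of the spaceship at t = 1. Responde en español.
Para resolver esto, necesitamos tomar 2 integrales de nuestra ecuación del snap s(t) = -96. La integral del snap, con j(0) = 24, da la sacudida: j(t) = 24 - 96·t. Integrando la sacudida y usando la condición inicial a(0) = -8, obtenemos a(t) = -48·t^2 + 24·t - 8. De la ecuación de la aceleración a(t) = -48·t^2 + 24·t - 8, sustituimos t = 1 para obtener a = -32.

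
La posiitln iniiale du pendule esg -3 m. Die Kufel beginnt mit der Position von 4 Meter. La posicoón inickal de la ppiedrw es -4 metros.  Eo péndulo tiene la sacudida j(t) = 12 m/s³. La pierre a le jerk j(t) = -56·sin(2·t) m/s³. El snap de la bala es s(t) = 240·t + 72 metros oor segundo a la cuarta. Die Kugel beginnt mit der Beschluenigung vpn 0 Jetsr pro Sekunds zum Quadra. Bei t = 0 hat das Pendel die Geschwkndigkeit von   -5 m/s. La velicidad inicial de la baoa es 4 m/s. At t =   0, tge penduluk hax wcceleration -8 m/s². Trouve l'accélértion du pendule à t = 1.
Pour résoudre ceci, nous devons prendre 1 primitive de notre équation du jerk j(t) = 12. L'intégrale du jerk, avec a(0) = -8, donne l'accélération: a(t) = 12·t - 8. En utilisant a(t) = 12·t - 8 et en substituant t = 1, nous trouvons a = 4.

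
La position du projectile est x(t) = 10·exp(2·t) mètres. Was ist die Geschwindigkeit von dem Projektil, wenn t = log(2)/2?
Ausgehend von der Position x(t) = 10·exp(2·t), nehmen wir 1 Ableitung. Durch Ableiten von der Position erhalten wir die Geschwindigkeit: v(t) = 20·exp(2·t). Wir haben die Geschwindigkeit v(t) = 20·exp(2·t). Durch Einsetzen von t = log(2)/2: v(log(2)/2) = 40.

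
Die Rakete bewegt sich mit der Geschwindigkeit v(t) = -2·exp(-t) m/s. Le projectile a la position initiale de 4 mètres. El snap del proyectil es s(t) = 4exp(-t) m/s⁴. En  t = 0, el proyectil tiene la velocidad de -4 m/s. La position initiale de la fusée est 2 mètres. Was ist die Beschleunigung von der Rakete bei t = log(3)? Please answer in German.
Ausgehend von der Geschwindigkeit v(t) = -2·exp(-t), nehmen wir 1 Ableitung. Durch Ableiten von der Geschwindigkeit erhalten wir die Beschleunigung: a(t) = 2·exp(-t). Mit a(t) = 2·exp(-t) und Einsetzen von t = log(3), finden wir a = 2/3.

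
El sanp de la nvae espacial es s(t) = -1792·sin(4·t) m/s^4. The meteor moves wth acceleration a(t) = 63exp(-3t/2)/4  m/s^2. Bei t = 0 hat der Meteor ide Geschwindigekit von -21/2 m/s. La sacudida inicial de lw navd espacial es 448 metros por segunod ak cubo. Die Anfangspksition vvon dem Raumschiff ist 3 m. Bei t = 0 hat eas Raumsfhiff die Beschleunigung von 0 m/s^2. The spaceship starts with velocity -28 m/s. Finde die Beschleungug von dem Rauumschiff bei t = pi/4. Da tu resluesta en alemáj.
Um dies zu lösen, müssen wir 2 Integrale unserer Gleichung für den Snap s(t) = -1792·sin(4·t) finden. Durch Integration von dem Snap und Verwendung der Anfangsbedingung j(0) = 448, erhalten wir j(t) = 448·cos(4·t). Die Stammfunktion von dem Ruck ist die Beschleunigung. Mit a(0) = 0 erhalten wir a(t) = 112·sin(4·t). Aus der Gleichung für die Beschleunigung a(t) = 112·sin(4·t), setzen wir t = pi/4 ein und erhalten a = 0.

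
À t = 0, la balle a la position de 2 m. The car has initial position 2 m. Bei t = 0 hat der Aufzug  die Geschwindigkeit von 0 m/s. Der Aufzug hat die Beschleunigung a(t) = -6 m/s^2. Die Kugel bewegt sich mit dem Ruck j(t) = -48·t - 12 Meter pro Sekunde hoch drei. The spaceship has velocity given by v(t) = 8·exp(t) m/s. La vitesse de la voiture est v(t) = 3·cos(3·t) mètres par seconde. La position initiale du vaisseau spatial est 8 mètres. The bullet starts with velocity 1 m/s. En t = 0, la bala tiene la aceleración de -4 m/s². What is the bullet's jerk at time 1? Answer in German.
Wir haben den Ruck j(t) = -48·t - 12. Durch Einsetzen von t = 1: j(1) = -60.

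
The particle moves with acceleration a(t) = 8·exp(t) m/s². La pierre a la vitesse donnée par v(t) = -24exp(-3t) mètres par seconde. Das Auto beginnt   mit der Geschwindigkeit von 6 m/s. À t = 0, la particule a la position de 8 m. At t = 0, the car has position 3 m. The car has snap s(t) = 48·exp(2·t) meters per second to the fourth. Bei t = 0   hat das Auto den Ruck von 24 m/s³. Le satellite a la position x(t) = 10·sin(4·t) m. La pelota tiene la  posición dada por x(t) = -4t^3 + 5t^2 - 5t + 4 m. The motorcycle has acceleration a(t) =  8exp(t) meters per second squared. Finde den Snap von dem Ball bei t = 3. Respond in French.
En partant de la position x(t) = -4·t^3 + 5·t^2 - 5·t + 4, nous prenons 4 dérivées. La dérivée de la position donne la vitesse: v(t) = -12·t^2 + 10·t - 5. En prenant d/dt de v(t), nous trouvons a(t) = 10 - 24·t. La dérivée de l'accélération donne le jerk: j(t) = -24. La dérivée du jerk donne le snap: s(t) = 0. De l'équation du snap s(t) = 0, nous substituons t = 3 pour obtenir s = 0.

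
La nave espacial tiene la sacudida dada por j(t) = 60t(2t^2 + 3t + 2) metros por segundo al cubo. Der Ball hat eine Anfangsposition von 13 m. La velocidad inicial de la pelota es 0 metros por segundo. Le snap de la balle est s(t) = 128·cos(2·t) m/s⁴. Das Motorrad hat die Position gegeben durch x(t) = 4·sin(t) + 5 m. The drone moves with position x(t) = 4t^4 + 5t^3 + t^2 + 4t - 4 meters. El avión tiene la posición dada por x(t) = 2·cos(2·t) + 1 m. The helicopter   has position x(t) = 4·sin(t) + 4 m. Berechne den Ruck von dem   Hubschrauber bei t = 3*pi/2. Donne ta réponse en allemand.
Ausgehend von der Position x(t) = 4·sin(t) + 4, nehmen wir 3 Ableitungen. Durch Ableiten von der Position erhalten wir die Geschwindigkeit: v(t) = 4·cos(t). Mit d/dt von v(t) finden wir a(t) = -4·sin(t). Die Ableitung von der Beschleunigung ergibt den Ruck: j(t) = -4·cos(t). Wir haben den Ruck j(t) = -4·cos(t). Durch Einsetzen von t = 3*pi/2: j(3*pi/2) = 0.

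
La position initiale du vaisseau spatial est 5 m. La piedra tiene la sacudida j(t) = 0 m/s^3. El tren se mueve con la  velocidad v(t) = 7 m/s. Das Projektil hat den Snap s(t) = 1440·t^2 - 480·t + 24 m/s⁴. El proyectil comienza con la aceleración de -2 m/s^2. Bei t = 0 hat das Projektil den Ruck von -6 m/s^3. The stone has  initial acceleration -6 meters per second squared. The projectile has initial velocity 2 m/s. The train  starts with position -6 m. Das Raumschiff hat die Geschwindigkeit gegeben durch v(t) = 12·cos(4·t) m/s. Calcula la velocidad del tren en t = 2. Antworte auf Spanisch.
De la ecuación de la velocidad v(t) = 7, sustituimos t = 2 para obtener v = 7.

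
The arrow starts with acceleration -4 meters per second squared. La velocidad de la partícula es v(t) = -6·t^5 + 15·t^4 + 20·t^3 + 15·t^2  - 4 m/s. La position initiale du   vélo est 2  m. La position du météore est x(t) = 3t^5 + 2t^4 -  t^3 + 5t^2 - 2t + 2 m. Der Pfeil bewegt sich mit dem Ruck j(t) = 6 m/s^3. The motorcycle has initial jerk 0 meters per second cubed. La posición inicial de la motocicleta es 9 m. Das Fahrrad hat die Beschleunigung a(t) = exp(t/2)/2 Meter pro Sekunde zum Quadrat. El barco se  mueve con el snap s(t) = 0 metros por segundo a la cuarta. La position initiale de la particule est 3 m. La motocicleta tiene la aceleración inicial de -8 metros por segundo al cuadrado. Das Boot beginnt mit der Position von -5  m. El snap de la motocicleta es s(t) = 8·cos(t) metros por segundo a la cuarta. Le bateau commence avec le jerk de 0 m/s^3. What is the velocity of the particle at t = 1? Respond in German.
Mit v(t) = -6·t^5 + 15·t^4 + 20·t^3 + 15·t^2 - 4 und Einsetzen von t = 1, finden wir v = 40.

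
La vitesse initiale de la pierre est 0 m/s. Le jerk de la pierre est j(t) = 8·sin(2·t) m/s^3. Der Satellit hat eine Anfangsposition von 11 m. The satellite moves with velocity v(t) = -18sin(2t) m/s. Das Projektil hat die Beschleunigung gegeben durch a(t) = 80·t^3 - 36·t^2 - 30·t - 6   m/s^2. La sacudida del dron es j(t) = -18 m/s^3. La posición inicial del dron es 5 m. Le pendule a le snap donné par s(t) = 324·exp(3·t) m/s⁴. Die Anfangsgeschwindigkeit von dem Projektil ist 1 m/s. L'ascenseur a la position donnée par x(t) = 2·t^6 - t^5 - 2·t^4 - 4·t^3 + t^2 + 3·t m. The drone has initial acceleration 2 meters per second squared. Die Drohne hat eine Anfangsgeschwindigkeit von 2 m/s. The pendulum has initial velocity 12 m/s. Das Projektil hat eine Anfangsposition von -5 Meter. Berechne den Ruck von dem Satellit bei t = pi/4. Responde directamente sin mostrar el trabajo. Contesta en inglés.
The answer is 72.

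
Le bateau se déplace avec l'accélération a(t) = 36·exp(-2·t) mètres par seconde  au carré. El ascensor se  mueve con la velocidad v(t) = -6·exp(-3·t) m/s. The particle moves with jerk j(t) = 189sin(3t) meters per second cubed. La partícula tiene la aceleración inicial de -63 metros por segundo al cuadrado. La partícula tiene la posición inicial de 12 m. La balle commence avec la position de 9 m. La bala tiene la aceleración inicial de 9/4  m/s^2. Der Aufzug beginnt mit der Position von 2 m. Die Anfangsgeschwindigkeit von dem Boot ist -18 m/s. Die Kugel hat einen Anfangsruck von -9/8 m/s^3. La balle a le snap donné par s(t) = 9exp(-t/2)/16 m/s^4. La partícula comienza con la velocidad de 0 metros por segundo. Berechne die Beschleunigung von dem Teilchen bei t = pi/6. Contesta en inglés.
We need to integrate our jerk equation j(t) = 189·sin(3·t) 1 time. The integral of jerk, with a(0) = -63, gives acceleration: a(t) = -63·cos(3·t). We have acceleration a(t) = -63·cos(3·t). Substituting t = pi/6: a(pi/6) = 0.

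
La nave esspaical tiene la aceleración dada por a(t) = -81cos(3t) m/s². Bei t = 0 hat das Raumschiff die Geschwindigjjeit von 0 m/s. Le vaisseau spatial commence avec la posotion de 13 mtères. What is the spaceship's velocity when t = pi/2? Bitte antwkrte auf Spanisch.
Necesitamos integrar nuestra ecuación de la aceleración a(t) = -81·cos(3·t) 1 vez. La antiderivada de la aceleración, con v(0) = 0, da la velocidad: v(t) = -27·sin(3·t). Tenemos la velocidad v(t) = -27·sin(3·t). Sustituyendo t = pi/2: v(pi/2) = 27.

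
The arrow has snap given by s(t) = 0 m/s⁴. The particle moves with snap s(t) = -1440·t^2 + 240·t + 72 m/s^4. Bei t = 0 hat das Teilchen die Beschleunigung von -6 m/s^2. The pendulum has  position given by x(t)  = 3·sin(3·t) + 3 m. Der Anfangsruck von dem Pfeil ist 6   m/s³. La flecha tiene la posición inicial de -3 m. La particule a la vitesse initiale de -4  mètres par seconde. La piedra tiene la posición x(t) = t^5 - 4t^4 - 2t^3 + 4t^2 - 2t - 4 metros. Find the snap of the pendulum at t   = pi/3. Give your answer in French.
Pour résoudre ceci, nous devons prendre 4 dérivées de notre équation de la position x(t) = 3·sin(3·t) + 3. La dérivée de la position donne la vitesse: v(t) = 9·cos(3·t). La dérivée de la vitesse donne l'accélération: a(t) = -27·sin(3·t). La dérivée de l'accélération donne le jerk: j(t) = -81·cos(3·t). En dérivant le jerk, nous obtenons le snap: s(t) = 243·sin(3·t). De l'équation du snap s(t) = 243·sin(3·t), nous substituons t = pi/3 pour obtenir s = 0.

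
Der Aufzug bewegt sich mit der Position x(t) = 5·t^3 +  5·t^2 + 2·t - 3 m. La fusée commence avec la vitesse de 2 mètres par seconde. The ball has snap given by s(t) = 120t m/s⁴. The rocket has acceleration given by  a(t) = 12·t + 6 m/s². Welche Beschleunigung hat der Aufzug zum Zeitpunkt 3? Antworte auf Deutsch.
Ausgehend von der Position x(t) = 5·t^3 + 5·t^2 + 2·t - 3, nehmen wir 2 Ableitungen. Durch Ableiten von der Position erhalten wir die Geschwindigkeit: v(t) = 15·t^2 + 10·t + 2. Mit d/dt von v(t) finden wir a(t) = 30·t + 10. Wir haben die Beschleunigung a(t) = 30·t + 10. Durch Einsetzen von t = 3: a(3) = 100.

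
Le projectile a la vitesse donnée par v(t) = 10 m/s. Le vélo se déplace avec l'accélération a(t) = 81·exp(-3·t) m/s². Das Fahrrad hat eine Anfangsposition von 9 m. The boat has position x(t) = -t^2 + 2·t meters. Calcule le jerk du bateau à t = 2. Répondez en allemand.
Wir müssen unsere Gleichung für die Position x(t) = -t^2 + 2·t 3-mal ableiten. Mit d/dt von x(t) finden wir v(t) = 2 - 2·t. Durch Ableiten von der Geschwindigkeit erhalten wir die Beschleunigung: a(t) = -2. Durch Ableiten von der Beschleunigung erhalten wir den Ruck: j(t) = 0. Mit j(t) = 0 und Einsetzen von t = 2, finden wir j = 0.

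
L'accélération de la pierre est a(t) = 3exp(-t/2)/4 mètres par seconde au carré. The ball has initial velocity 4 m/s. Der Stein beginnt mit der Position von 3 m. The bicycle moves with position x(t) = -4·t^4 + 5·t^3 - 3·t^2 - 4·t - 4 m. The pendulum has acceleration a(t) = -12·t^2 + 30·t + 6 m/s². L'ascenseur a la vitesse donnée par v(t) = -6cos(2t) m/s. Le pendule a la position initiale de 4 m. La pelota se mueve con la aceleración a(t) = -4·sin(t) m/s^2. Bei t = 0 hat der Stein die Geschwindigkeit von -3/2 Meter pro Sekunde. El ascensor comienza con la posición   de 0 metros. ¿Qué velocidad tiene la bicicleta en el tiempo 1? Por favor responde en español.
Partiendo de la posición x(t) = -4·t^4 + 5·t^3 - 3·t^2 - 4·t - 4, tomamos 1 derivada. Tomando d/dt de x(t), encontramos v(t) = -16·t^3 + 15·t^2 - 6·t - 4. Tenemos la velocidad v(t) = -16·t^3 + 15·t^2 - 6·t - 4. Sustituyendo t = 1: v(1) = -11.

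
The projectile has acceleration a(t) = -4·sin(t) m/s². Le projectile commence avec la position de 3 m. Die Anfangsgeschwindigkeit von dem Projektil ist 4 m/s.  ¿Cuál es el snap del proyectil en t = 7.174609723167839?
Partiendo de la aceleración a(t) = -4·sin(t), tomamos 2 derivadas. La derivada de la aceleración da la sacudida: j(t) = -4·cos(t). Derivando la sacudida, obtenemos el snap: s(t) = 4·sin(t). Usando s(t) = 4·sin(t) y sustituyendo t = 7.174609723167839, encontramos s = 3.11187001381413.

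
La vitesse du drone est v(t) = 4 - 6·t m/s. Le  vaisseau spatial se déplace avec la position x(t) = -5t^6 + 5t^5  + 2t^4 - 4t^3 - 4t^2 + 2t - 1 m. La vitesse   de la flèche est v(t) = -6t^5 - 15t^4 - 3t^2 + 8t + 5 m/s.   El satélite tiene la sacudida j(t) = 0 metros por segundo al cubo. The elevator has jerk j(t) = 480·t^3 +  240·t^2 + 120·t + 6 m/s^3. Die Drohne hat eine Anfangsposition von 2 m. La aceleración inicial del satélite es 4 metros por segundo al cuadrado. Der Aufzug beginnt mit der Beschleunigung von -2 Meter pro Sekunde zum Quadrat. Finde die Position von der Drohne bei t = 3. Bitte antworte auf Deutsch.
Um dies zu lösen, müssen wir 1 Stammfunktion unserer Gleichung für die Geschwindigkeit v(t) = 4 - 6·t finden. Das Integral von der Geschwindigkeit ist die Position. Mit x(0) = 2 erhalten wir x(t) = -3·t^2 + 4·t + 2. Aus der Gleichung für die Position x(t) = -3·t^2 + 4·t + 2, setzen wir t = 3 ein und erhalten x = -13.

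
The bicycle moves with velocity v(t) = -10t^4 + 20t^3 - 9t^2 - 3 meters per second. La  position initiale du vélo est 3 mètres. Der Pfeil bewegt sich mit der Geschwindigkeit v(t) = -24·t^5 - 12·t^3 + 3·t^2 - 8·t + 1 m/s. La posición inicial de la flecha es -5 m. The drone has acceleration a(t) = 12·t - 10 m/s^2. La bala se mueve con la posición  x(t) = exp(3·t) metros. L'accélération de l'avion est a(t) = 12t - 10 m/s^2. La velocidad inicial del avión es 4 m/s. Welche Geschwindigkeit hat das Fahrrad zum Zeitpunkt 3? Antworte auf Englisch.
From the given velocity equation v(t) = -10·t^4 + 20·t^3 - 9·t^2 - 3, we substitute t = 3 to get v = -354.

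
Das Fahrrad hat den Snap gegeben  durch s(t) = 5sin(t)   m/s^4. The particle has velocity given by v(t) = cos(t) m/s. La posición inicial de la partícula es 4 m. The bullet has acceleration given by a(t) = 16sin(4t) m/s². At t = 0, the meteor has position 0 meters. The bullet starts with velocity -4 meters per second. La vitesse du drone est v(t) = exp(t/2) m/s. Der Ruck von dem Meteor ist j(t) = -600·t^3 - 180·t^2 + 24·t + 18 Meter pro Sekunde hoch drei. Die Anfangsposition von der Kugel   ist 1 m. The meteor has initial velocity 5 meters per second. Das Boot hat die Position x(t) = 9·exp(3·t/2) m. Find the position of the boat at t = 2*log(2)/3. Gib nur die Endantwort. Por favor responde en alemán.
x(2*log(2)/3) = 18.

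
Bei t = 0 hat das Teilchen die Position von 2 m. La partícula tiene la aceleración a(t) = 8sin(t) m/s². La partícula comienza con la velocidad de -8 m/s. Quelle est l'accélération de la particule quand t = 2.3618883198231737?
En utilisant a(t) = 8·sin(t) et en substituant t = 2.3618883198231737, nous trouvons a = 5.62455356268485.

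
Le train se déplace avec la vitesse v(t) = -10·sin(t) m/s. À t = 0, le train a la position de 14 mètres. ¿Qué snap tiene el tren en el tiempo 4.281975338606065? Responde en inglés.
To solve this, we need to take 3 derivatives of our velocity equation v(t) = -10·sin(t). Differentiating velocity, we get acceleration: a(t) = -10·cos(t). The derivative of acceleration gives jerk: j(t) = 10·sin(t). The derivative of jerk gives snap: s(t) = 10·cos(t). Using s(t) = 10·cos(t) and substituting t = 4.281975338606065, we find s = -4.17246752964697.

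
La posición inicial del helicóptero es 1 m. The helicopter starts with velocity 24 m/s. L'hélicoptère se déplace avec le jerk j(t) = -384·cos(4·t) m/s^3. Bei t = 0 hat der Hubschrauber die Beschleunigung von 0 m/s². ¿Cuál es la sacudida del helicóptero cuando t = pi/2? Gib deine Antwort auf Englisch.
We have jerk j(t) = -384·cos(4·t). Substituting t = pi/2: j(pi/2) = -384.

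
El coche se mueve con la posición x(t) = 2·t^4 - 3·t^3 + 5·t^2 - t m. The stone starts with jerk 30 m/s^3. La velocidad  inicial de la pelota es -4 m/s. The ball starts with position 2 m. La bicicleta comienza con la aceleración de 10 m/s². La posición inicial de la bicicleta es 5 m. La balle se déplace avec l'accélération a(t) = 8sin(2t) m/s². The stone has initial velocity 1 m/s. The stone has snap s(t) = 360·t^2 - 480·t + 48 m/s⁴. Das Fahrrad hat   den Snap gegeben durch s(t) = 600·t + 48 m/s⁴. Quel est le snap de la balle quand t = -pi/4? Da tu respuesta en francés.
En partant de l'accélération a(t) = 8·sin(2·t), nous prenons 2 dérivées. La dérivée de l'accélération donne le jerk: j(t) = 16·cos(2·t). La dérivée du jerk donne le snap: s(t) = -32·sin(2·t). En utilisant s(t) = -32·sin(2·t) et en substituant t = -pi/4, nous trouvons s = 32.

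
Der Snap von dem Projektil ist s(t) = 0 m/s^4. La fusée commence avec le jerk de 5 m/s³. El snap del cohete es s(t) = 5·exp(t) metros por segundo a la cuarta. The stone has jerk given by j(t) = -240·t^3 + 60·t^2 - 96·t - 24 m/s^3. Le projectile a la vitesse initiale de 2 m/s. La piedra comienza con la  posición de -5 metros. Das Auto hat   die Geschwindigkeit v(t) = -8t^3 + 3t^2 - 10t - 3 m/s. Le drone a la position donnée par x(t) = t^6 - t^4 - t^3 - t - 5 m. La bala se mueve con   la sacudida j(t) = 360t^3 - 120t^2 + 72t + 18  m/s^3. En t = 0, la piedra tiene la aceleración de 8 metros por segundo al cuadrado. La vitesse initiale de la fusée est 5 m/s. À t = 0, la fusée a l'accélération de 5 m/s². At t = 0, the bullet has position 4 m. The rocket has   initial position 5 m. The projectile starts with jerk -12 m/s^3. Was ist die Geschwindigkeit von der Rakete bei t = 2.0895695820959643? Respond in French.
Pour résoudre ceci, nous devons prendre 3 primitives de notre équation du snap s(t) = 5·exp(t). En intégrant le snap et en utilisant la condition initiale j(0) = 5, nous obtenons j(t) = 5·exp(t). L'intégrale du jerk est l'accélération. En utilisant a(0) = 5, nous obtenons a(t) = 5·exp(t). La primitive de l'accélération est la vitesse. En utilisant v(0) = 5, nous obtenons v(t) = 5·exp(t). Nous avons la vitesse v(t) = 5·exp(t). En substituant t = 2.0895695820959643: v(2.0895695820959643) = 40.4071801043113.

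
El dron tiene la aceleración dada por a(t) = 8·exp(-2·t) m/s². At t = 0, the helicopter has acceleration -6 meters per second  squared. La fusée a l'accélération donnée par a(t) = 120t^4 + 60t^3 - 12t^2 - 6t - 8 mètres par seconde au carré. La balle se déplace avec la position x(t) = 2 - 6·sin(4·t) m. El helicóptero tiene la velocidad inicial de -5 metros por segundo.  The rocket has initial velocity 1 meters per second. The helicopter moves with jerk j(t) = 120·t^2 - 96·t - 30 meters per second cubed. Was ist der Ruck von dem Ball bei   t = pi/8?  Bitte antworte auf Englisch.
To solve this, we need to take 3 derivatives of our position equation x(t) = 2 - 6·sin(4·t). Differentiating position, we get velocity: v(t) = -24·cos(4·t). Differentiating velocity, we get acceleration: a(t) = 96·sin(4·t). Differentiating acceleration, we get jerk: j(t) = 384·cos(4·t). From the given jerk equation j(t) = 384·cos(4·t), we substitute t = pi/8 to get j = 0.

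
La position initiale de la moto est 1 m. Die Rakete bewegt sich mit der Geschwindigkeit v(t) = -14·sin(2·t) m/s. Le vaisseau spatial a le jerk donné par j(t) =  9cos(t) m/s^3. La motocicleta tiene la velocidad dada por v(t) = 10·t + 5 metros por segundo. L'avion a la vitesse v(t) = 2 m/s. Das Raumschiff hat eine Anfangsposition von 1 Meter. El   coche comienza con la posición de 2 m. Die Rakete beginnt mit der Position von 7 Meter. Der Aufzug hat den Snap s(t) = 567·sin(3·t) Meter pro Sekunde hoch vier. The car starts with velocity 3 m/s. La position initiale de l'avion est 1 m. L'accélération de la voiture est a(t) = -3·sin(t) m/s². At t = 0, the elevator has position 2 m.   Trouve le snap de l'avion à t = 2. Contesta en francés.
En partant de la vitesse v(t) = 2, nous prenons 3 dérivées. En prenant d/dt de v(t), nous trouvons a(t) = 0. La dérivée de l'accélération donne le jerk: j(t) = 0. En dérivant le jerk, nous obtenons le snap: s(t) = 0. En utilisant s(t) = 0 et en substituant t = 2, nous trouvons s = 0.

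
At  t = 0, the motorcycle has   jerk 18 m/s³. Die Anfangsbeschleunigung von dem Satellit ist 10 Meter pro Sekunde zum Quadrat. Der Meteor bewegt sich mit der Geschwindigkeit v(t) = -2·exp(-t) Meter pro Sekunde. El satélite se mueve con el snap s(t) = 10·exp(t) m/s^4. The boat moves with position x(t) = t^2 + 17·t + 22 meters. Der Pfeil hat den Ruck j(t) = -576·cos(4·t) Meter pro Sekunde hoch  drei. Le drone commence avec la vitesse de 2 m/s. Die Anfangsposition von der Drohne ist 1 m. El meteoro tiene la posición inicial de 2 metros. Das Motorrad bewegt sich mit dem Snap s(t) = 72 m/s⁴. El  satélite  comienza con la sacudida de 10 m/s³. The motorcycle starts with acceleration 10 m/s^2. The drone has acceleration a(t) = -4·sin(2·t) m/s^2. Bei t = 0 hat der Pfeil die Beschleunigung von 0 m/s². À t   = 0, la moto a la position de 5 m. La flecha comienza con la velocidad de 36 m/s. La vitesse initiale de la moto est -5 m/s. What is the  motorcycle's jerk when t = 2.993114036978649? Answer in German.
Wir müssen unsere Gleichung für den Snap s(t) = 72 1-mal integrieren. Das Integral von dem Snap ist der Ruck. Mit j(0) = 18 erhalten wir j(t) = 72·t + 18. Mit j(t) = 72·t + 18 und Einsetzen von t = 2.993114036978649, finden wir j = 233.504210662463.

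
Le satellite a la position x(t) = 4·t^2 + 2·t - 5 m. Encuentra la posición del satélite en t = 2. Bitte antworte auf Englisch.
Using x(t) = 4·t^2 + 2·t - 5 and substituting t = 2, we find x = 15.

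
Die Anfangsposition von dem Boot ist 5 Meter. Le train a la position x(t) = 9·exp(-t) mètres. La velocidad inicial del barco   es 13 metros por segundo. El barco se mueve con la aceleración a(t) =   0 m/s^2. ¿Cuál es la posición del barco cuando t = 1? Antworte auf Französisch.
Pour résoudre ceci, nous devons prendre 2 primitives de notre équation de l'accélération a(t) = 0. La primitive de l'accélération est la vitesse. En utilisant v(0) = 13, nous obtenons v(t) = 13. En prenant ∫v(t)dt et en appliquant x(0) = 5, nous trouvons x(t) = 13·t + 5. De l'équation de la position x(t) = 13·t + 5, nous substituons t = 1 pour obtenir x = 18.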